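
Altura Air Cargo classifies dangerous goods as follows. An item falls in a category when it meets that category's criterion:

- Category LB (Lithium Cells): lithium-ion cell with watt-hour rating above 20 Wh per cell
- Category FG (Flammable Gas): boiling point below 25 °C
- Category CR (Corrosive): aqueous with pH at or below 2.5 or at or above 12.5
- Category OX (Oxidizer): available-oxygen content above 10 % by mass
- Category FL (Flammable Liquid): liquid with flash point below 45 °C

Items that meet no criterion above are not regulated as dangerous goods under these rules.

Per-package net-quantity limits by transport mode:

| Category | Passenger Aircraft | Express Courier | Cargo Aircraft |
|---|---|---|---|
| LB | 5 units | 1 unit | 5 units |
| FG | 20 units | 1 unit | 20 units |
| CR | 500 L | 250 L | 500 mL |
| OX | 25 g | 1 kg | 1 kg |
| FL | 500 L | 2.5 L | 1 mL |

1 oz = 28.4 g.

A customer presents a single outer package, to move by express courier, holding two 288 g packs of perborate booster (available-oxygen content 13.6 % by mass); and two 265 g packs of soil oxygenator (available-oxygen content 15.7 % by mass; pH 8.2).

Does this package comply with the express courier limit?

The perborate booster has available-oxygen content 13.6 % by mass, which is > 10 % by mass, so it is Category OX (Oxidizer).
With available-oxygen content 15.7 % by mass (> 10 % by mass), the soil oxygenator falls in Category OX.
Category OX net quantity: (two 288 g packs = 576 g) + (two 265 g packs = 530 g) = 1.106 kg.
1.106 kg exceeds the express courier limit of 1 kg for Category OX.

No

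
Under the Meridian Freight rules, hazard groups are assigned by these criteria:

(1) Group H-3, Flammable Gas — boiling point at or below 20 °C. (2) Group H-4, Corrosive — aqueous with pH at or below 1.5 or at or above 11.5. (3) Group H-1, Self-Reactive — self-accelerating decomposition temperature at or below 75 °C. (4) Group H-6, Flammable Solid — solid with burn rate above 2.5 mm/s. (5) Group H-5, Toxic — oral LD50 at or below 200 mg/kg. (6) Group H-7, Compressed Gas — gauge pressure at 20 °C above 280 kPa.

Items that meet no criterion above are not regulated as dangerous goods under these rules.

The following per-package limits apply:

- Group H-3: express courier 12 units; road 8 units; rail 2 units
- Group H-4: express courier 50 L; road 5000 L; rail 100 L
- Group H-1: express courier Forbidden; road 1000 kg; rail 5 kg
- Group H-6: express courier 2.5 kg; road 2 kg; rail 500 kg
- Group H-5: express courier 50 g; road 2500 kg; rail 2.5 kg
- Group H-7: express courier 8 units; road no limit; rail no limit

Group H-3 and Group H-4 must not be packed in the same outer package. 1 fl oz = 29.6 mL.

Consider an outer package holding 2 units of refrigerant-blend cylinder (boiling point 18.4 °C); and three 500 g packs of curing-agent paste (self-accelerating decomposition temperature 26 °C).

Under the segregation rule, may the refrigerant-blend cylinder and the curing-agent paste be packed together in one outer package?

Refrigerant-blend cylinder: boiling point 18.4 °C ≤ 20 °C → Group H-3 (Flammable Gas).
Curing-agent paste: self-accelerating decomposition temperature 26 °C ≤ 75 °C → Group H-1 (Self-Reactive).
No segregation rule bars Group H-3 with Group H-1.

Yes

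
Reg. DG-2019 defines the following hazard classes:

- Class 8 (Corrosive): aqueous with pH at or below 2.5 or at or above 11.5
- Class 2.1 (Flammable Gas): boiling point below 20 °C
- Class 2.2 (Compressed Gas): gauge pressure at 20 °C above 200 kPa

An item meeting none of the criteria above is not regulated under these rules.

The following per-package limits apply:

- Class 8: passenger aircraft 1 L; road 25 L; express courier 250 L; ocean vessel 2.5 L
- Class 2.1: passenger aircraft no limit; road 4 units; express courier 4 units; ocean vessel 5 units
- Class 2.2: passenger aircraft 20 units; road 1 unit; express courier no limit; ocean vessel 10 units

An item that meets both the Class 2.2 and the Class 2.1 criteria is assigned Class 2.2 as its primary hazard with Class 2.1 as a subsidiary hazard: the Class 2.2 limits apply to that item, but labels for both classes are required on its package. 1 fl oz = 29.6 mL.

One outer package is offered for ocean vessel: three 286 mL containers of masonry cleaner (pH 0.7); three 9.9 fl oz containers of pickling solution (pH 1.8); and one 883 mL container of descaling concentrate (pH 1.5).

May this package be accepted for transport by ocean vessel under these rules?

The masonry cleaner has pH 0.7, which is ≤ 2.5, so it is Class 8 (Corrosive).
Pickling solution: pH 1.8 ≤ 2.5 → Class 8 (Corrosive).
pH 1.5 meets the Class 8 criterion (Corrosive), so the descaling concentrate is Class 8.
Class 8 net quantity: (three 286 mL containers = 858 mL) + (three 9.9 fl oz containers = 879.12 mL) + 883 mL = 2620.12 mL.
2620.12 mL > 2.5 L (ocean vessel limit, Class 8) — over the limit.

No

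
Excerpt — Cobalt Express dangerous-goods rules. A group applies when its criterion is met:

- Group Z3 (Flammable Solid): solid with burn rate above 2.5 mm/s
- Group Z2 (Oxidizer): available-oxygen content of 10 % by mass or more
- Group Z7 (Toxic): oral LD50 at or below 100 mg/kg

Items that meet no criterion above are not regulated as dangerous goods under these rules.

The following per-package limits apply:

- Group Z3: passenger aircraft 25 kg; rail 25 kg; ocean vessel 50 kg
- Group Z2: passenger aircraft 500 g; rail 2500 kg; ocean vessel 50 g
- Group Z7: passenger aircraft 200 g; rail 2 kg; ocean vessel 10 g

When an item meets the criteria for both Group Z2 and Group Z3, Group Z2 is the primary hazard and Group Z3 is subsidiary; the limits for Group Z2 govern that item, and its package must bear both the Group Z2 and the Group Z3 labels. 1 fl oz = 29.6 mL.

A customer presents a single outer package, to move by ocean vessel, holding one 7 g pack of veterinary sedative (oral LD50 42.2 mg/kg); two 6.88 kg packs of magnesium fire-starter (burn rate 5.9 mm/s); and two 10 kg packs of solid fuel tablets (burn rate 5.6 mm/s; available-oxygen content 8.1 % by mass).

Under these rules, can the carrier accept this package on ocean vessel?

Yes

The veterinary sedative has oral LD50 42.2 mg/kg, which is ≤ 100 mg/kg, so it is Group Z7 (Toxic).
The magnesium fire-starter has burn rate 5.9 mm/s, which is > 2.5 mm/s, so it is Group Z3 (Flammable Solid).
The solid fuel tablets have burn rate 5.6 mm/s, which is > 2.5 mm/s, so they are Group Z3 (Flammable Solid).
Group Z3 net quantity: (two 6.88 kg packs = 13.76 kg) + (two 10 kg packs = 20 kg) = 33.76 kg.
33.76 kg is within the ocean vessel limit of 50 kg for Group Z3.
Group Z7 quantity: 7 g.
That is within the Group Z7 ocean vessel limit of 10 g.
Every hazard group is within its ocean vessel limit and no segregation rule is violated.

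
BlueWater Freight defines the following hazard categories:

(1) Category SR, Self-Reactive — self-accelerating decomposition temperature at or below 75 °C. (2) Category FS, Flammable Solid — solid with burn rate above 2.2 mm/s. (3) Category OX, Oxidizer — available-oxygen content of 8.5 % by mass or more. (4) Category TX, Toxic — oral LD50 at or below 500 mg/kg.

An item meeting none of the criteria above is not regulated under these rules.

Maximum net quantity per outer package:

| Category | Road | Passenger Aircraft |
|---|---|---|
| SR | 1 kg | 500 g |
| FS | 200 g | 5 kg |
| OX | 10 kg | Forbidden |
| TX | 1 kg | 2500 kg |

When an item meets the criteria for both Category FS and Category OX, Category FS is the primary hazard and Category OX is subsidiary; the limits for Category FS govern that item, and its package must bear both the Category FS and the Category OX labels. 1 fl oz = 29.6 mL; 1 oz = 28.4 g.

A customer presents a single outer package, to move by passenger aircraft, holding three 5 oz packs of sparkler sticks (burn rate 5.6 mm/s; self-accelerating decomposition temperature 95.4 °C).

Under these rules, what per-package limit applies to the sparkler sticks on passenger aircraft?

The sparkler sticks have burn rate 5.6 mm/s, which is > 2.2 mm/s, so they are Category FS (Flammable Solid).
The passenger aircraft limit for Category FS is 5 kg.

5 kg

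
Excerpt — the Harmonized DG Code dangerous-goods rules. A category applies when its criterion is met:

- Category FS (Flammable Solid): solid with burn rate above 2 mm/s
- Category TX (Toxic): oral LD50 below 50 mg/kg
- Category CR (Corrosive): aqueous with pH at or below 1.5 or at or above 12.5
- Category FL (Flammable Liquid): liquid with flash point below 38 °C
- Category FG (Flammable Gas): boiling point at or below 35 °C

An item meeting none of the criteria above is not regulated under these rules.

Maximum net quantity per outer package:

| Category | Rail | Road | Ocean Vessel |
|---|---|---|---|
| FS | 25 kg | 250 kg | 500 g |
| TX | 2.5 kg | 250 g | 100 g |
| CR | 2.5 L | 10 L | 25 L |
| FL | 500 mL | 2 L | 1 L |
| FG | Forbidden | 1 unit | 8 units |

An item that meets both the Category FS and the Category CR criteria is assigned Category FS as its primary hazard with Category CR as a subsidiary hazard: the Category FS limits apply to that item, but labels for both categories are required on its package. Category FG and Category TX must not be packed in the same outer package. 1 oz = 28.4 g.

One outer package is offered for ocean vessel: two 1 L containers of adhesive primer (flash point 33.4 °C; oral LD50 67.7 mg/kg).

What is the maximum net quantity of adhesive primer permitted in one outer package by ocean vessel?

1 L

Flash point 33.4 °C meets the Category FL criterion (Flammable Liquid), so the adhesive primer is Category FL.
The ocean vessel limit for Category FL is 1 L.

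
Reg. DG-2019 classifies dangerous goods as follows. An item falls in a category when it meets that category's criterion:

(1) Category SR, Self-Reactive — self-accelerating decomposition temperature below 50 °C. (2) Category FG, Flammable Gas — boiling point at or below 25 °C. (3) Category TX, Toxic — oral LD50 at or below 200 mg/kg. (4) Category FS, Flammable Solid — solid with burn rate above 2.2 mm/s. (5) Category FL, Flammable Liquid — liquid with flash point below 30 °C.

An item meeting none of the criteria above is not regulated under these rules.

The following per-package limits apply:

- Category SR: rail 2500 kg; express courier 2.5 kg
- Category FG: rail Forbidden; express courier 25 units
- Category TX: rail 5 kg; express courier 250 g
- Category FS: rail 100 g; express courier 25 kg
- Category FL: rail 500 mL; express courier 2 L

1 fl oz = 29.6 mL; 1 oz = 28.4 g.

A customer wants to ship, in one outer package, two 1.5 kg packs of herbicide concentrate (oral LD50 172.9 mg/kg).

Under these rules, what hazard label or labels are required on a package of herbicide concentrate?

Oral LD50 172.9 mg/kg meets the Category TX criterion (Toxic), so the herbicide concentrate is Category TX.
Only the Category TX label is required.

Category TX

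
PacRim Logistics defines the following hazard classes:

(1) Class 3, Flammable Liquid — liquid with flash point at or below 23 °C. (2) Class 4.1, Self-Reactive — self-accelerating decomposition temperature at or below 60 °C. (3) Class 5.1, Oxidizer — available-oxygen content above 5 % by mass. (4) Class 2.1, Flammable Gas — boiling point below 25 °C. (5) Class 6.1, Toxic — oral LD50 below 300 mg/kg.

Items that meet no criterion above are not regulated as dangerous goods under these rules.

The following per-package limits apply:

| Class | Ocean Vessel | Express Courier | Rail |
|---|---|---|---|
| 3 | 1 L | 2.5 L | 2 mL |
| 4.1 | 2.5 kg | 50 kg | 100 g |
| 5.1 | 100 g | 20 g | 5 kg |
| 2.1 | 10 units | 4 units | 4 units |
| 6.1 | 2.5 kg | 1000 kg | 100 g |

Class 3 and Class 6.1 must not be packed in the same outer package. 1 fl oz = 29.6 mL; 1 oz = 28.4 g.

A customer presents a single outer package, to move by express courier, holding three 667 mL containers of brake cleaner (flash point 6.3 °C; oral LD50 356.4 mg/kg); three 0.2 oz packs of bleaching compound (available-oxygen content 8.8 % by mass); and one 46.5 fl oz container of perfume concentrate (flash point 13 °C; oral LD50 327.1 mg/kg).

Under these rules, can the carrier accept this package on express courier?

No

Flash point 6.3 °C meets the Class 3 criterion (Flammable Liquid), so the brake cleaner is Class 3.
With available-oxygen content 8.8 % by mass (> 5 % by mass), the bleaching compound falls in Class 5.1.
Perfume concentrate: flash point 13 °C ≤ 23 °C → Class 3 (Flammable Liquid).
Total Class 3: (three 667 mL containers = 2.001 L) + (one 46.5 fl oz container = 1376.4 mL) = 3377.4 mL.
3377.4 mL > 2.5 L (express courier limit, Class 3) — over the limit.
Class 5.1 quantity: three 0.2 oz packs = 17.04 g.
That is within the Class 5.1 express courier limit of 20 g.
The segregation rule (Class 3 with Class 6.1) does not apply to Class 3 with Class 5.1.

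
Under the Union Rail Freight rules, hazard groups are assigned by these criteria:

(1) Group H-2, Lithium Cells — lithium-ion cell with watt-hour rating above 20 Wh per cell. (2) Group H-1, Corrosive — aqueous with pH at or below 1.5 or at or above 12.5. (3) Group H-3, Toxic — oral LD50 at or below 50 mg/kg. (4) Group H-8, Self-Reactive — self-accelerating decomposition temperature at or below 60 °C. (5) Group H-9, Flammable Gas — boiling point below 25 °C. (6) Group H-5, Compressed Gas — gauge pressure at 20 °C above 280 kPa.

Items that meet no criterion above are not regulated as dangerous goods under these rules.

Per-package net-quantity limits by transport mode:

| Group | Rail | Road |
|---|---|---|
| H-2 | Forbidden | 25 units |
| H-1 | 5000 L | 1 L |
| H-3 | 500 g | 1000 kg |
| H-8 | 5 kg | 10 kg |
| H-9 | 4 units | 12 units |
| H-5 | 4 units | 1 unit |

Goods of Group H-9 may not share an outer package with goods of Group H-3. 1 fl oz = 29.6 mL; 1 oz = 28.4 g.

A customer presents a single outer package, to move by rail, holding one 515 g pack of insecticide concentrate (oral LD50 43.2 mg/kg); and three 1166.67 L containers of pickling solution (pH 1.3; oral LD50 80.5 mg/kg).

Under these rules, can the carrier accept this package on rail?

No

Oral LD50 43.2 mg/kg meets the Group H-3 criterion (Toxic), so the insecticide concentrate is Group H-3.
With pH 1.3 (≤ 1.5), the pickling solution falls in Group H-1.
Group H-3 quantity: 515 g.
515 g exceeds the rail limit of 500 g for Group H-3.
Group H-1 quantity: three 1166.67 L containers = 3500.01 L.
That is within the Group H-1 rail limit of 5000 L.
The segregation rule (Group H-9 with Group H-3) does not apply to Group H-3 with Group H-1.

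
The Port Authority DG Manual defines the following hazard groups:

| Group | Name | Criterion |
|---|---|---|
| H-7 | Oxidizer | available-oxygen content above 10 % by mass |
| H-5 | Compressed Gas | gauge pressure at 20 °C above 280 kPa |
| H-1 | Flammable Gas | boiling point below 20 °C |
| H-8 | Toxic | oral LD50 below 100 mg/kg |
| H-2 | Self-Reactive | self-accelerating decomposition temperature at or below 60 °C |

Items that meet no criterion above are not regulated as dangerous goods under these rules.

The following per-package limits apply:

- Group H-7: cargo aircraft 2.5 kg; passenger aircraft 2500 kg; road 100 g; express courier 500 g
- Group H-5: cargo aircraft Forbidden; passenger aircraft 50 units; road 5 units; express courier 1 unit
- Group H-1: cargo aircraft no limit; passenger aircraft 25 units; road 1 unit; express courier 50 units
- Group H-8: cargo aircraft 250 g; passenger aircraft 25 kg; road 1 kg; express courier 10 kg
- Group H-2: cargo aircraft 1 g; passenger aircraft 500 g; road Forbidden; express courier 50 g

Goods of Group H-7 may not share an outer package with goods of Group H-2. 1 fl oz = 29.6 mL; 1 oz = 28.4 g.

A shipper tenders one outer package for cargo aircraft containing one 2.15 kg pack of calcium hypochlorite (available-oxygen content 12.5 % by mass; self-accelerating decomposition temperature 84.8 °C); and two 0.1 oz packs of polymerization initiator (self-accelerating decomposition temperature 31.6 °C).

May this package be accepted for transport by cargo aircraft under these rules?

With available-oxygen content 12.5 % by mass (> 10 % by mass), the calcium hypochlorite falls in Group H-7.
The polymerization initiator has self-accelerating decomposition temperature 31.6 °C, which is ≤ 60 °C, so it is Group H-2 (Self-Reactive).
Group H-7 quantity: 2.15 kg.
That is within the Group H-7 cargo aircraft limit of 2.5 kg.
Group H-2 quantity: two 0.1 oz packs = 5.68 g.
That exceeds the Group H-2 cargo aircraft limit of 1 g.
Group H-7 and Group H-2 may not share an outer package.

No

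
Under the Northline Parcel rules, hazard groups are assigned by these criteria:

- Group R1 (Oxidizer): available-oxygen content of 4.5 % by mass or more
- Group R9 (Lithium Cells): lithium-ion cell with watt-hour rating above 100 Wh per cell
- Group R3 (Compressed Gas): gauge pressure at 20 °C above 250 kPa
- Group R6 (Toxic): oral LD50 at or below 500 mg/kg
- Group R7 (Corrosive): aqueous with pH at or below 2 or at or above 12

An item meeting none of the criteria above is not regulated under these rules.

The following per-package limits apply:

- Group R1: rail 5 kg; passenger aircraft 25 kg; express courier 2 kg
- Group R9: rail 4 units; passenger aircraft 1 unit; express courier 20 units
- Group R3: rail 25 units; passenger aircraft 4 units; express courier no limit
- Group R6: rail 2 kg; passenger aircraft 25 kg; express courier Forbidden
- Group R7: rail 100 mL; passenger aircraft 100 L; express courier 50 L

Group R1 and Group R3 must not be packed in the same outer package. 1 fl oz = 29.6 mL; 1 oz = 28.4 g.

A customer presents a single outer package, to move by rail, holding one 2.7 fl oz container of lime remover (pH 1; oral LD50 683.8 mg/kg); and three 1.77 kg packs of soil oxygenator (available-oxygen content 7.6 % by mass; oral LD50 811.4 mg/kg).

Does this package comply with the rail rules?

No

pH 1 meets the Group R7 criterion (Corrosive), so the lime remover is Group R7.
Available-oxygen content 7.6 % by mass meets the Group R1 criterion (Oxidizer), so the soil oxygenator is Group R1.
Group R1 quantity: three 1.77 kg packs = 5.31 kg.
That exceeds the Group R1 rail limit of 5 kg.
Group R7 quantity: one 2.7 fl oz container = 79.92 mL.
79.92 mL ≤ 100 mL (rail limit, Group R7) — within limit.
The segregation rule (Group R1 with Group R3) does not apply to Group R1 with Group R7.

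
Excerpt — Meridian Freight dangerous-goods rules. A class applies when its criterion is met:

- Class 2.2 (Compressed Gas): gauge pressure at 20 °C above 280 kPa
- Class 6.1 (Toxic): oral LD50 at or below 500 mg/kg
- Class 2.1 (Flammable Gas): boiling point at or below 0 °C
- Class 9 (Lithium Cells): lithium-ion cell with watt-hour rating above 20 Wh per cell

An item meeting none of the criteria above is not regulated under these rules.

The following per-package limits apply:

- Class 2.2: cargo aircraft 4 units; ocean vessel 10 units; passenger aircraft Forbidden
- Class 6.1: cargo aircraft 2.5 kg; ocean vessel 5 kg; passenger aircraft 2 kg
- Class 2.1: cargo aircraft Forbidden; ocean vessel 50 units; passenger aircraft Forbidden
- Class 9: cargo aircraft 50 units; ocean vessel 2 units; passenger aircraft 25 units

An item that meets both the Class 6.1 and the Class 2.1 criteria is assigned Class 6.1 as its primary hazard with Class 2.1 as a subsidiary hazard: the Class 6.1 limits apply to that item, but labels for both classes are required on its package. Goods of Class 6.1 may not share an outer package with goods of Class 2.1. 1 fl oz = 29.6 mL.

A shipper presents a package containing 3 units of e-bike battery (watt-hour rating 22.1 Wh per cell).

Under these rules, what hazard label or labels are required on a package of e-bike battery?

Class 9

E-bike battery: watt-hour rating 22.1 Wh per cell > 20 Wh per cell → Class 9 (Lithium Cells).
Only the Class 9 label is required.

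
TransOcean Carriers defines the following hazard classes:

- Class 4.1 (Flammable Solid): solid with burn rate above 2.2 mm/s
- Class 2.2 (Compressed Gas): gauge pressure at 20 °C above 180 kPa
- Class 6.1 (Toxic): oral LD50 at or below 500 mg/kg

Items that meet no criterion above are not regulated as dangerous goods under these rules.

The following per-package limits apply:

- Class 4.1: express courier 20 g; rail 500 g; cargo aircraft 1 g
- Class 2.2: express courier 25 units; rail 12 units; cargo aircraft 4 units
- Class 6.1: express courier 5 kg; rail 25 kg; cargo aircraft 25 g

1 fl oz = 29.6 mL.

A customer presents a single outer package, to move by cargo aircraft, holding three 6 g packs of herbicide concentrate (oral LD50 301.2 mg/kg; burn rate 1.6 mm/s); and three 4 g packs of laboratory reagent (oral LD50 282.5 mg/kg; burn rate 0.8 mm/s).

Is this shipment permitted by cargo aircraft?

No

The herbicide concentrate has oral LD50 301.2 mg/kg, which is ≤ 500 mg/kg, so it is Class 6.1 (Toxic).
Laboratory reagent: oral LD50 282.5 mg/kg ≤ 500 mg/kg → Class 6.1 (Toxic).
Total Class 6.1: (three 6 g packs = 18 g) + (three 4 g packs = 12 g) = 30 g.
30 g exceeds the cargo aircraft limit of 25 g for Class 6.1.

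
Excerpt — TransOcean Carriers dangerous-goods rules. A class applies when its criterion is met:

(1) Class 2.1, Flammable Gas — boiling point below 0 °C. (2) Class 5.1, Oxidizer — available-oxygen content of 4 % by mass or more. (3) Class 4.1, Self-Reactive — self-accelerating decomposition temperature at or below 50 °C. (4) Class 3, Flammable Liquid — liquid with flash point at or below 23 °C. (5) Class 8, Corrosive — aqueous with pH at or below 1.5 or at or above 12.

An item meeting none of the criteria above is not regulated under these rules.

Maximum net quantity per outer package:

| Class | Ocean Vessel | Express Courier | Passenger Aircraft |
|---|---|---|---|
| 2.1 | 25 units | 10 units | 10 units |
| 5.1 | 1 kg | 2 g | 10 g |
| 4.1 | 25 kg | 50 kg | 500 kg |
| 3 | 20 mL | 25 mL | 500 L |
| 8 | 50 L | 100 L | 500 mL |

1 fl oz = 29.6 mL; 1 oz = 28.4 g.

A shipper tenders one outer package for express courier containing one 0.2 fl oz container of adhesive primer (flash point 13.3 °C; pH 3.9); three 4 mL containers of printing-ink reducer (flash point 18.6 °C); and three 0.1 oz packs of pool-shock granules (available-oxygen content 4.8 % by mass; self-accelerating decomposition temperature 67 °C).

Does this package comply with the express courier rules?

With flash point 13.3 °C (≤ 23 °C), the adhesive primer falls in Class 3.
The printing-ink reducer has flash point 18.6 °C, which is ≤ 23 °C, so it is Class 3 (Flammable Liquid).
With available-oxygen content 4.8 % by mass (≥ 4 % by mass), the pool-shock granules fall in Class 5.1.
Class 3 net quantity: (one 0.2 fl oz container = 5.92 mL) + (three 4 mL containers = 12 mL) = 17.92 mL.
17.92 mL ≤ 25 mL (express courier limit, Class 3) — within limit.
Class 5.1 quantity: three 0.1 oz packs = 8.52 g.
8.52 g exceeds the express courier limit of 2 g for Class 5.1.

No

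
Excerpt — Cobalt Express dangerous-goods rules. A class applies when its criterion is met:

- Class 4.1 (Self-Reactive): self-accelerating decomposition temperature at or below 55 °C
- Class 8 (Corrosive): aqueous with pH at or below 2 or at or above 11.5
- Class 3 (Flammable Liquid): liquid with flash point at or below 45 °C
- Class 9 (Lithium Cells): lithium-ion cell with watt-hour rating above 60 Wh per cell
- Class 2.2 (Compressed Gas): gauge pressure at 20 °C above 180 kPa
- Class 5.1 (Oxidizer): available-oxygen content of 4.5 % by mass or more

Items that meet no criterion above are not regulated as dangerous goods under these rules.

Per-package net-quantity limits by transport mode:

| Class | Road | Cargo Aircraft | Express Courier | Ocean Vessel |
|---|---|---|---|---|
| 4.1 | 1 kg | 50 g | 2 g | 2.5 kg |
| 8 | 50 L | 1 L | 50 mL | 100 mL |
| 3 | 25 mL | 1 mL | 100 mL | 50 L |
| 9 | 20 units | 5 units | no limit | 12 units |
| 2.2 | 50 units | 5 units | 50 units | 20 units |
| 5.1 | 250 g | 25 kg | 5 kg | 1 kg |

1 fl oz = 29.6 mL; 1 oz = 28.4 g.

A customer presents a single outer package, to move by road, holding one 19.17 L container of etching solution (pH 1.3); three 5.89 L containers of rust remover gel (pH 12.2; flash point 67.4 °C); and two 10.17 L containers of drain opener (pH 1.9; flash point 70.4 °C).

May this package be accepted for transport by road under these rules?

No

The etching solution has pH 1.3, which is ≤ 2, so it is Class 8 (Corrosive).
The rust remover gel has pH 12.2, which is ≥ 11.5, so it is Class 8 (Corrosive).
Drain opener: pH 1.9 ≤ 2 → Class 8 (Corrosive).
Total Class 8: 19.17 L + (three 5.89 L containers = 17.67 L) + (two 10.17 L containers = 20.34 L) = 57.18 L.
That exceeds the Class 8 road limit of 50 L.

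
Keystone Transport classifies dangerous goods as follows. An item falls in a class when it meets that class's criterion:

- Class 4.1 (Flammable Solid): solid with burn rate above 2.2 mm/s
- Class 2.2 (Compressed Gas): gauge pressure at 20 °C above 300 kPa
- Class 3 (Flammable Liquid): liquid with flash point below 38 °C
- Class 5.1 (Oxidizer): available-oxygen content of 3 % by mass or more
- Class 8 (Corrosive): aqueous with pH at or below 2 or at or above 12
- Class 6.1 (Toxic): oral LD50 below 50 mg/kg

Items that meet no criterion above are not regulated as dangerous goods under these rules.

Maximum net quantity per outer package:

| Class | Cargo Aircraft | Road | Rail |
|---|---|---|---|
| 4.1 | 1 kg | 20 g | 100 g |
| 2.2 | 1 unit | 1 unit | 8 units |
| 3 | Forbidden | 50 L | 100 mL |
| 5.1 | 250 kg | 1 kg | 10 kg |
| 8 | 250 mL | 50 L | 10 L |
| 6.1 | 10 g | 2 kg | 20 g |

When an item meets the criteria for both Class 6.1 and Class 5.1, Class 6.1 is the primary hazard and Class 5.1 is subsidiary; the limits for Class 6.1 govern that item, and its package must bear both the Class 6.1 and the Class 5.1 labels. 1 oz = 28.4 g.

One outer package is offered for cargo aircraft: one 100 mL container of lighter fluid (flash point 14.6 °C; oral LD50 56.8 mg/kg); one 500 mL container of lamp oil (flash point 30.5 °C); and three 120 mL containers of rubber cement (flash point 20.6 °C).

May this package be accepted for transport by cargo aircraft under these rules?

No

With flash point 14.6 °C (< 38 °C), the lighter fluid falls in Class 3.
The lamp oil has flash point 30.5 °C, which is < 38 °C, so it is Class 3 (Flammable Liquid).
Flash point 20.6 °C meets the Class 3 criterion (Flammable Liquid), so the rubber cement is Class 3.
Total Class 3: 100 mL + 500 mL + (three 120 mL containers = 360 mL) = 960 mL.
Class 3 is Forbidden by cargo aircraft.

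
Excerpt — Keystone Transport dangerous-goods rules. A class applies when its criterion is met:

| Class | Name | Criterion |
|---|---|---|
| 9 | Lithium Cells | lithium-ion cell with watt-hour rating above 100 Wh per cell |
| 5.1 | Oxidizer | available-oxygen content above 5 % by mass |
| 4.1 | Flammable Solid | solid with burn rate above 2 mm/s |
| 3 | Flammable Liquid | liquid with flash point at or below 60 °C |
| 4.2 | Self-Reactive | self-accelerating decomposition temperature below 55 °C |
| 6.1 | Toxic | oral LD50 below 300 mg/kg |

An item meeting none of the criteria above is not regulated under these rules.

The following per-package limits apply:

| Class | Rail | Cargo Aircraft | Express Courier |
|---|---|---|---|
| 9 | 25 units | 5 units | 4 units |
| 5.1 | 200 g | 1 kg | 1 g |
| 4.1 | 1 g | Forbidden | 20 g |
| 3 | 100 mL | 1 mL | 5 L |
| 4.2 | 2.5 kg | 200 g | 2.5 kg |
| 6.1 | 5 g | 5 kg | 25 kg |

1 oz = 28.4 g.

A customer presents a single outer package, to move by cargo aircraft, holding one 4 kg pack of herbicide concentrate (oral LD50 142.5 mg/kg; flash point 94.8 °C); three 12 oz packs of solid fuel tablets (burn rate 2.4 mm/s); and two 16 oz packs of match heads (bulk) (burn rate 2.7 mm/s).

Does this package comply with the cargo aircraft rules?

No

With oral LD50 142.5 mg/kg (< 300 mg/kg), the herbicide concentrate falls in Class 6.1.
Solid fuel tablets: burn rate 2.4 mm/s > 2 mm/s → Class 4.1 (Flammable Solid).
With burn rate 2.7 mm/s (> 2 mm/s), the match heads (bulk) fall in Class 4.1.
Total Class 4.1: (three 12 oz packs = 1022.4 g) + (two 16 oz packs = 908.8 g) = 1931.2 g.
By cargo aircraft, Class 4.1 is Forbidden regardless of quantity.
Class 6.1 quantity: 4 kg.
4 kg is within the cargo aircraft limit of 5 kg for Class 6.1.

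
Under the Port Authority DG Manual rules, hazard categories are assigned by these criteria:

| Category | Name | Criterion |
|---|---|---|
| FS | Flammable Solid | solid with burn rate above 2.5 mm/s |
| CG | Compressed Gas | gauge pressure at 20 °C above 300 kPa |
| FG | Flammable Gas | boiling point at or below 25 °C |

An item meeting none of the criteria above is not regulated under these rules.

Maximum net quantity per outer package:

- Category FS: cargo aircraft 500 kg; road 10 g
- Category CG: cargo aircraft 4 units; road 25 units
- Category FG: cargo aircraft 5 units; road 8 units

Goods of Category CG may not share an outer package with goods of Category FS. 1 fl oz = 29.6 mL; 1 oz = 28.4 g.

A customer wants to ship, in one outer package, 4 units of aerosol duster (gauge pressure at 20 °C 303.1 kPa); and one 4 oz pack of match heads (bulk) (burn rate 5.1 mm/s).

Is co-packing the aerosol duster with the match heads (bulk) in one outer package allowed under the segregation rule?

No

Gauge pressure at 20 °C 303.1 kPa meets the Category CG criterion (Compressed Gas), so the aerosol duster is Category CG.
Match heads (bulk): burn rate 5.1 mm/s > 2.5 mm/s → Category FS (Flammable Solid).
Category CG and Category FS may not share an outer package.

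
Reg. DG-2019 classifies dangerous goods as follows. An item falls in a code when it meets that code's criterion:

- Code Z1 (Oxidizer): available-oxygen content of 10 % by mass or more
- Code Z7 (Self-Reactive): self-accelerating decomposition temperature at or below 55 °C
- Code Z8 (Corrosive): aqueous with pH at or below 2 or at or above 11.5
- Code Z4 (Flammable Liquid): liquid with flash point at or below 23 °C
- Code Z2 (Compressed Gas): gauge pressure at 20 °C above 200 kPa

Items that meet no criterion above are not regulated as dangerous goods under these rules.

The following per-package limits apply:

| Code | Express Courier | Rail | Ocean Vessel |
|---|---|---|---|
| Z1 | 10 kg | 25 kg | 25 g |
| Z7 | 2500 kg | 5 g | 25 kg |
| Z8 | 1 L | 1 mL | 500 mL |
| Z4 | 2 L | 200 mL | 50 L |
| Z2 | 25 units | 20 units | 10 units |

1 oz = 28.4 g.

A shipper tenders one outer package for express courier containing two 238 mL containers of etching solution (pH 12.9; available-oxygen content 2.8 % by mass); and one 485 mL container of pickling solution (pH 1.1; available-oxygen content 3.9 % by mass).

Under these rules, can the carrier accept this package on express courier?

Yes

The etching solution has pH 12.9, which is ≥ 11.5, so it is Code Z8 (Corrosive).
pH 1.1 meets the Code Z8 criterion (Corrosive), so the pickling solution is Code Z8.
Code Z8 net quantity: (two 238 mL containers = 476 mL) + 485 mL = 961 mL.
961 mL is within the express courier limit of 1 L for Code Z8.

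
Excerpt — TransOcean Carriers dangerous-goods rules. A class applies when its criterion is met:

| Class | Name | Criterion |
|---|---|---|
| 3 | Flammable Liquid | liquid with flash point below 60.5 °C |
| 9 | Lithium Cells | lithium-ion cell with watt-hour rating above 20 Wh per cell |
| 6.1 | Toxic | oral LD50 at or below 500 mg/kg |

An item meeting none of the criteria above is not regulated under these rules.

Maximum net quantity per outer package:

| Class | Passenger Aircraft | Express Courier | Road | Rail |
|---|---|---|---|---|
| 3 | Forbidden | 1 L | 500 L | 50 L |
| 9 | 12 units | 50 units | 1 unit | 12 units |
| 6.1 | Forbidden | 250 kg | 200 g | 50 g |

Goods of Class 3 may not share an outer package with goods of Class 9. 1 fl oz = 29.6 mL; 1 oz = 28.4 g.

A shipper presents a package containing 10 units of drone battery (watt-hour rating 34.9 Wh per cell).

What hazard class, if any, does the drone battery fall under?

Class 9

With watt-hour rating 34.9 Wh per cell (> 20 Wh per cell), the drone battery falls in Class 9.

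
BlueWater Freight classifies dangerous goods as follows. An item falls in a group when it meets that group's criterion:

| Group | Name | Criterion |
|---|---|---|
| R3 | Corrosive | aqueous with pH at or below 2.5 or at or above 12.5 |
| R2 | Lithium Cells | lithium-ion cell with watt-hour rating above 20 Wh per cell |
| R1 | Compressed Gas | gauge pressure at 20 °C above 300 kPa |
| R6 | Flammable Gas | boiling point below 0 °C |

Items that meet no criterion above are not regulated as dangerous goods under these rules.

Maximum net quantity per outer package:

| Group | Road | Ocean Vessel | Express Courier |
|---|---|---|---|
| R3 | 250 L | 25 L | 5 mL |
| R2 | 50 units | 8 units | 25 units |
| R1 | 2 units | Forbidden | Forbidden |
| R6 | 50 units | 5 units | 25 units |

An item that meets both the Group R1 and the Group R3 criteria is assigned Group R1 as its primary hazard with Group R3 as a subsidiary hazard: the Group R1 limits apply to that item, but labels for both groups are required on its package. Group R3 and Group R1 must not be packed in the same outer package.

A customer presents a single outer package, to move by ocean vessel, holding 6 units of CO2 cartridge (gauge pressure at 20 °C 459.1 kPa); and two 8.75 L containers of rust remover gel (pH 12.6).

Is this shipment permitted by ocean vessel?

Gauge pressure at 20 °C 459.1 kPa meets the Group R1 criterion (Compressed Gas), so the CO2 cartridge is Group R1.
The rust remover gel has pH 12.6, which is ≥ 12.5, so it is Group R3 (Corrosive).
Group R3 quantity: two 8.75 L containers = 17.5 L.
That is within the Group R3 ocean vessel limit of 25 L.
Group R1 quantity: 6 units.
By ocean vessel, Group R1 is Forbidden regardless of quantity.
Group R3 and Group R1 may not share an outer package.

No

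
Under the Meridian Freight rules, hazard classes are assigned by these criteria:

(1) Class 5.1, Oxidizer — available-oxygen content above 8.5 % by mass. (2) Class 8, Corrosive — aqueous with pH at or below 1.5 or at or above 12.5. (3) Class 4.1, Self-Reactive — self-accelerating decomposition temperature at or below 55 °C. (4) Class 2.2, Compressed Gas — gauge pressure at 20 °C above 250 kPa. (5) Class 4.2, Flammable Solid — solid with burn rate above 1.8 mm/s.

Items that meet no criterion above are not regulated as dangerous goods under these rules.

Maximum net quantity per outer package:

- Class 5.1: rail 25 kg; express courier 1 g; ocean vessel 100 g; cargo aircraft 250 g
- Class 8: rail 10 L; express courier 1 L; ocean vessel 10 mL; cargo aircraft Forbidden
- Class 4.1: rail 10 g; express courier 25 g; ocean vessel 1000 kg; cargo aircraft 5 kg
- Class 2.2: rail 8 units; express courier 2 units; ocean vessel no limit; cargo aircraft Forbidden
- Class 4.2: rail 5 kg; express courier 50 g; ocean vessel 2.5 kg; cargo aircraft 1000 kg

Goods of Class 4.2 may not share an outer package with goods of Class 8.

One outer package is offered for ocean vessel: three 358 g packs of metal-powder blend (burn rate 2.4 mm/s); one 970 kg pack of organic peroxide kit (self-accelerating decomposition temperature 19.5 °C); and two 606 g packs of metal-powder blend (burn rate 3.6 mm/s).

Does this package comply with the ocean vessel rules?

Burn rate 2.4 mm/s meets the Class 4.2 criterion (Flammable Solid), so the metal-powder blend is Class 4.2.
Self-accelerating decomposition temperature 19.5 °C meets the Class 4.1 criterion (Self-Reactive), so the organic peroxide kit is Class 4.1.
The metal-powder blend has burn rate 3.6 mm/s, which is > 1.8 mm/s, so it is Class 4.2 (Flammable Solid).
Total Class 4.2: (three 358 g packs = 1.074 kg) + (two 606 g packs = 1.212 kg) = 2.286 kg.
2.286 kg ≤ 2.5 kg (ocean vessel limit, Class 4.2) — within limit.
Class 4.1 quantity: 970 kg.
That is within the Class 4.1 ocean vessel limit of 1000 kg.
The segregation rule (Class 4.2 with Class 8) does not apply to Class 4.2 with Class 4.1.
Every hazard class is within its ocean vessel limit and no segregation rule is violated.

Yes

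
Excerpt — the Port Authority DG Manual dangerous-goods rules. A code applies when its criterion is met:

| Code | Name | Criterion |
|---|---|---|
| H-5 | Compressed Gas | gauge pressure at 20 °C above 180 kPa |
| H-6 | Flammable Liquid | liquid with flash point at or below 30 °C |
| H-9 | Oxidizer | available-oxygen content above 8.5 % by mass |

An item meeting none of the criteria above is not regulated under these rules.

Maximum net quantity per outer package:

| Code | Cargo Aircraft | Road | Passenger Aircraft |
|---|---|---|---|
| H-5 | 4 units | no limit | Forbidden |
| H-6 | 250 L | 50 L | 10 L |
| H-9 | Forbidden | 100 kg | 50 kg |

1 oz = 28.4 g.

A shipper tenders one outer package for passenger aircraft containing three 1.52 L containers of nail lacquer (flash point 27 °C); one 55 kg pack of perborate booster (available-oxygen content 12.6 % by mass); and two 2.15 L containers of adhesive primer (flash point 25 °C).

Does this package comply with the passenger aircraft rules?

Flash point 27 °C meets the Code H-6 criterion (Flammable Liquid), so the nail lacquer is Code H-6.
With available-oxygen content 12.6 % by mass (> 8.5 % by mass), the perborate booster falls in Code H-9.
Adhesive primer: flash point 25 °C ≤ 30 °C → Code H-6 (Flammable Liquid).
Code H-9 quantity: 55 kg.
That exceeds the Code H-9 passenger aircraft limit of 50 kg.
Total Code H-6: (three 1.52 L containers = 4.56 L) + (two 2.15 L containers = 4.3 L) = 8.86 L.
8.86 L ≤ 10 L (passenger aircraft limit, Code H-6) — within limit.

No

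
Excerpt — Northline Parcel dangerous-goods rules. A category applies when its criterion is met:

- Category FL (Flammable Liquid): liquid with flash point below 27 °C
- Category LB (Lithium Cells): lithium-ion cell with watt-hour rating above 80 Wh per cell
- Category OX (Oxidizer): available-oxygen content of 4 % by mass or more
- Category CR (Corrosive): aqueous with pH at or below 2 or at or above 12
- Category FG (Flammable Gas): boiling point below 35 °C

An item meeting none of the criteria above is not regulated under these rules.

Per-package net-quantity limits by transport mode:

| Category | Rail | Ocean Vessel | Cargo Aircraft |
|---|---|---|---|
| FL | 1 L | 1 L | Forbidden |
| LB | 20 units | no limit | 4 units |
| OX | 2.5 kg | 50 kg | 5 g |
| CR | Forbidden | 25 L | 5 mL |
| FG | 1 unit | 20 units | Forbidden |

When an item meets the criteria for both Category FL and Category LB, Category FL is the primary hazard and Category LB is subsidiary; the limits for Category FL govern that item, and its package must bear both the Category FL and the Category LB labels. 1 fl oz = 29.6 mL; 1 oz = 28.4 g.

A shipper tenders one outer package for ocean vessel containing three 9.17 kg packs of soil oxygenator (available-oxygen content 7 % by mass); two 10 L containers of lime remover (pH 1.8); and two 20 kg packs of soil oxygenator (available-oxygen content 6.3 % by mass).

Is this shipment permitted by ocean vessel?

Soil oxygenator: available-oxygen content 7 % by mass ≥ 4 % by mass → Category OX (Oxidizer).
pH 1.8 meets the Category CR criterion (Corrosive), so the lime remover is Category CR.
Available-oxygen content 6.3 % by mass meets the Category OX criterion (Oxidizer), so the soil oxygenator is Category OX.
Category OX net quantity: (three 9.17 kg packs = 27.51 kg) + (two 20 kg packs = 40 kg) = 67.51 kg.
That exceeds the Category OX ocean vessel limit of 50 kg.
Category CR quantity: two 10 L containers = 20 L.
20 L ≤ 25 L (ocean vessel limit, Category CR) — within limit.

No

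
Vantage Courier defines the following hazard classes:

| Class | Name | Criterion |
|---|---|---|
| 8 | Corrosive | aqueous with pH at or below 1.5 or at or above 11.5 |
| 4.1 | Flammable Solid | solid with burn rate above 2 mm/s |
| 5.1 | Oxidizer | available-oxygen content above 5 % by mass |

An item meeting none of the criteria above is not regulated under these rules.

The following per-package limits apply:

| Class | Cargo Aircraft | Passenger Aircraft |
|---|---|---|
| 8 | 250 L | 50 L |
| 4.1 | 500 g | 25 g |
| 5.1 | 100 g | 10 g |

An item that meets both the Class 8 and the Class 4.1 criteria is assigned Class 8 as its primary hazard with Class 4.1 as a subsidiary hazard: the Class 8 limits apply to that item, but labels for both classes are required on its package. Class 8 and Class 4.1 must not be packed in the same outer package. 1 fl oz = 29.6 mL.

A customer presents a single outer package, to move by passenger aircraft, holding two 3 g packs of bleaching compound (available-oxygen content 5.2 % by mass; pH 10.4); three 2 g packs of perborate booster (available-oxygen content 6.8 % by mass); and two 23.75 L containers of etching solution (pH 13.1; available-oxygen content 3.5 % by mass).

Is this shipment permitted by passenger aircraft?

No

The bleaching compound has available-oxygen content 5.2 % by mass, which is > 5 % by mass, so it is Class 5.1 (Oxidizer).
Available-oxygen content 6.8 % by mass meets the Class 5.1 criterion (Oxidizer), so the perborate booster is Class 5.1.
Etching solution: pH 13.1 ≥ 11.5 → Class 8 (Corrosive).
Total Class 5.1: (two 3 g packs = 6 g) + (three 2 g packs = 6 g) = 12 g.
12 g exceeds the passenger aircraft limit of 10 g for Class 5.1.
Class 8 quantity: two 23.75 L containers = 47.5 L.
That is within the Class 8 passenger aircraft limit of 50 L.
The segregation rule (Class 8 with Class 4.1) does not apply to Class 5.1 with Class 8.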